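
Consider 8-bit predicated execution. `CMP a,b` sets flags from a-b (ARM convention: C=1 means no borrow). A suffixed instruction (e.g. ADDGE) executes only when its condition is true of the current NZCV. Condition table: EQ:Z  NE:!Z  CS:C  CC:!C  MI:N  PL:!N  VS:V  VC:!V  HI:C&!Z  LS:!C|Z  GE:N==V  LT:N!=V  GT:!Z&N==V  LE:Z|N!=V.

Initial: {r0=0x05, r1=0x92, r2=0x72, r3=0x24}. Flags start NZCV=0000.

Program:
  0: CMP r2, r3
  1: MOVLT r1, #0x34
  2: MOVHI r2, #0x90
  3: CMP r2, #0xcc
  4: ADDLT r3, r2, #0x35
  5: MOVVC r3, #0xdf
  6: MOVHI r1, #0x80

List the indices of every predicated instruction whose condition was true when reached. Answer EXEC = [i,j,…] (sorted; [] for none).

0: ✓ CMP  NZCV=0010
1: · MOVLT
2: ✓ MOVHI  r2←0x90
3: ✓ CMP  NZCV=1000
4: ✓ ADDLT  r3←0xc5
5: ✓ MOVVC  r3←0xdf
6: · MOVHI

EXEC = [2,4,5]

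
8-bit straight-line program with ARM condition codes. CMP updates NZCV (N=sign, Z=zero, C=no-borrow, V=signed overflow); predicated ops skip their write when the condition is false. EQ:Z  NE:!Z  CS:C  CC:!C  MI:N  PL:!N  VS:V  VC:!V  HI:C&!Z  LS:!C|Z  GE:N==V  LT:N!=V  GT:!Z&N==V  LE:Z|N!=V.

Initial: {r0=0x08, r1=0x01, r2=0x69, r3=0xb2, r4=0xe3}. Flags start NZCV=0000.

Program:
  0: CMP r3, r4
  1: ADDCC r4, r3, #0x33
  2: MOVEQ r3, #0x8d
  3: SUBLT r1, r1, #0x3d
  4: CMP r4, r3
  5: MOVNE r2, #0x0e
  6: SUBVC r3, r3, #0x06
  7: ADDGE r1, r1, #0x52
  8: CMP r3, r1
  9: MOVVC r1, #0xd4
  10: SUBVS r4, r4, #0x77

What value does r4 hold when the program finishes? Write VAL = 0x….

0: ✓ CMP  NZCV=1000
1: ✓ ADDCC  r4←0xe5
2: · MOVEQ
3: ✓ SUBLT  r1←0xc4
4: ✓ CMP  NZCV=0010
5: ✓ MOVNE  r2←0x0e
6: ✓ SUBVC  r3←0xac
7: ✓ ADDGE  r1←0x16
8: ✓ CMP  NZCV=1010
9: ✓ MOVVC  r1←0xd4
10: · SUBVS

VAL = 0xe5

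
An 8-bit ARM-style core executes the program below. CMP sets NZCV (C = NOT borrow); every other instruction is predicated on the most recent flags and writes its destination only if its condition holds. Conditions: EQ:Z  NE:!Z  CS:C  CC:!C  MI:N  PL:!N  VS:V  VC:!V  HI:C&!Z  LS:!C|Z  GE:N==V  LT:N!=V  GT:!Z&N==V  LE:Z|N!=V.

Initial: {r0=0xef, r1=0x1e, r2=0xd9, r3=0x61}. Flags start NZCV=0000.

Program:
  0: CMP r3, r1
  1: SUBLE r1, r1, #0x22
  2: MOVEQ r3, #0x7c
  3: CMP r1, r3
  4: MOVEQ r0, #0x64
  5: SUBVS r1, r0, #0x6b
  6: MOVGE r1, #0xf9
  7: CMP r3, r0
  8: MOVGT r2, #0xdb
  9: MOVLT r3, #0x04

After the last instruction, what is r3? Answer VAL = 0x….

VAL = 0x61

[0] flags=0010 → (cmp)
[1] flags=0010 LE?F → skip
[2] flags=0010 EQ?F → skip
[3] flags=1000 → (cmp)
[4] flags=1000 EQ?F → skip
[5] flags=1000 VS?F → skip
[6] flags=1000 GE?F → skip
[7] flags=0000 → (cmp)
[8] flags=0000 GT?T → r2=0xdb
[9] flags=0000 LT?F → skip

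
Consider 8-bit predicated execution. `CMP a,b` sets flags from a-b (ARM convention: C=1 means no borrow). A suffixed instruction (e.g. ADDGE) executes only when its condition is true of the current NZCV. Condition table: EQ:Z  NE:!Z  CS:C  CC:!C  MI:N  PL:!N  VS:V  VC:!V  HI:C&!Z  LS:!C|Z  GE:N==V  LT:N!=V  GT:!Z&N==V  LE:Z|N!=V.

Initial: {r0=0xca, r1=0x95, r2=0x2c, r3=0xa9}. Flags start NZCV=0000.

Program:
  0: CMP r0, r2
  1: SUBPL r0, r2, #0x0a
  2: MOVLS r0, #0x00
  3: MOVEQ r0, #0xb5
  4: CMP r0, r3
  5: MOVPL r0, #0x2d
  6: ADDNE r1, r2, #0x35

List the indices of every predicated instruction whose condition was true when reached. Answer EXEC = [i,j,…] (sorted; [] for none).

EXEC = [5,6]

0: ✓ CMP  NZCV=1010
1: · SUBPL
2: · MOVLS
3: · MOVEQ
4: ✓ CMP  NZCV=0010
5: ✓ MOVPL  r0←0x2d
6: ✓ ADDNE  r1←0x61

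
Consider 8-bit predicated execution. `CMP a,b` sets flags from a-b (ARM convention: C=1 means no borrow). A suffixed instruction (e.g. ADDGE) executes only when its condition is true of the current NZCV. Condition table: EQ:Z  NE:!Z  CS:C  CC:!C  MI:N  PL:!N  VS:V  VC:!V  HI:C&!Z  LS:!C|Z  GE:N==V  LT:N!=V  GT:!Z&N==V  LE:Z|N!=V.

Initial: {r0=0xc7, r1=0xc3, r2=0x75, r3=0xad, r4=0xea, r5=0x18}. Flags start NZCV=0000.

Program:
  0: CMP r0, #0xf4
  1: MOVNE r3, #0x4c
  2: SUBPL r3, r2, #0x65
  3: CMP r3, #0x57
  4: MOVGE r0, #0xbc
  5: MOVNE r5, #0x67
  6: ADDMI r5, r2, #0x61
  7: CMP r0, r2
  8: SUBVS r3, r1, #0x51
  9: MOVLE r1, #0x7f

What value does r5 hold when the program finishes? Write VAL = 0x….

VAL = 0xd6

[0] flags=1000 → (cmp)
[1] flags=1000 NE?T → r3=0x4c
[2] flags=1000 PL?F → skip
[3] flags=1000 → (cmp)
[4] flags=1000 GE?F → skip
[5] flags=1000 NE?T → r5=0x67
[6] flags=1000 MI?T → r5=0xd6
[7] flags=0011 → (cmp)
[8] flags=0011 VS?T → r3=0x72
[9] flags=0011 LE?T → r1=0x7f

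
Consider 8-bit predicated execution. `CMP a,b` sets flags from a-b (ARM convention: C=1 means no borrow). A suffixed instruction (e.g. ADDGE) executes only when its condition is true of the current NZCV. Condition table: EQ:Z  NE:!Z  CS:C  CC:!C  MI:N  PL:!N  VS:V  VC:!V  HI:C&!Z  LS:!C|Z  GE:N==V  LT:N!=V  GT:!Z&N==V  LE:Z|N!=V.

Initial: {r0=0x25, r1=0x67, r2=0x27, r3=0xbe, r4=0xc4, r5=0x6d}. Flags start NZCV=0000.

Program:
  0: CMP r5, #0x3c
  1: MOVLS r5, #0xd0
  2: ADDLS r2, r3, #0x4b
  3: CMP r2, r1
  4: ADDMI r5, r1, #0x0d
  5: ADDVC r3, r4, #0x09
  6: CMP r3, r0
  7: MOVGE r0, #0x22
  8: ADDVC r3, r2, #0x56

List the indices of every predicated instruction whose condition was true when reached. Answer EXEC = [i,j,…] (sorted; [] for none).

0: ✓ CMP  NZCV=0010
1: · MOVLS
2: · ADDLS
3: ✓ CMP  NZCV=1000
4: ✓ ADDMI  r5←0x74
5: ✓ ADDVC  r3←0xcd
6: ✓ CMP  NZCV=1010
7: · MOVGE
8: ✓ ADDVC  r3←0x7d

EXEC = [4,5,8]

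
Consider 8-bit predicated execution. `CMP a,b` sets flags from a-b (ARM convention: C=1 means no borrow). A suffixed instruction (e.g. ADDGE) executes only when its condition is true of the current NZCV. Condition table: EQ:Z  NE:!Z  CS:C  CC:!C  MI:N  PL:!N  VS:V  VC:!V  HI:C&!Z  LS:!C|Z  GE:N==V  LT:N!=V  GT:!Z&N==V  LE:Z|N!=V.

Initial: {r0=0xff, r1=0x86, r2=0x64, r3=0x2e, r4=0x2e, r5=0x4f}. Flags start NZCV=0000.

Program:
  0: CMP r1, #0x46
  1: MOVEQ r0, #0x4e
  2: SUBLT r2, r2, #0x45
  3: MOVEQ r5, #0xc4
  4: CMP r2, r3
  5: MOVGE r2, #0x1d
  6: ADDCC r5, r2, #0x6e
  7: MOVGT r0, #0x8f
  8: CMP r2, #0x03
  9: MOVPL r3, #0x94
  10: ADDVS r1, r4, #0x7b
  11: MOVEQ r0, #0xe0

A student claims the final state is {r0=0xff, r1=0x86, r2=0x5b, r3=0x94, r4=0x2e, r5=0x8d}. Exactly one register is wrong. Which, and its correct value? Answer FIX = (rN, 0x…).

FIX = (r2, 0x1f)

[0] flags=0011 → (cmp)
[1] flags=0011 EQ?F → skip
[2] flags=0011 LT?T → r2=0x1f
[3] flags=0011 EQ?F → skip
[4] flags=1000 → (cmp)
[5] flags=1000 GE?F → skip
[6] flags=1000 CC?T → r5=0x8d
[7] flags=1000 GT?F → skip
[8] flags=0010 → (cmp)
[9] flags=0010 PL?T → r3=0x94
[10] flags=0010 VS?F → skip
[11] flags=0010 EQ?F → skip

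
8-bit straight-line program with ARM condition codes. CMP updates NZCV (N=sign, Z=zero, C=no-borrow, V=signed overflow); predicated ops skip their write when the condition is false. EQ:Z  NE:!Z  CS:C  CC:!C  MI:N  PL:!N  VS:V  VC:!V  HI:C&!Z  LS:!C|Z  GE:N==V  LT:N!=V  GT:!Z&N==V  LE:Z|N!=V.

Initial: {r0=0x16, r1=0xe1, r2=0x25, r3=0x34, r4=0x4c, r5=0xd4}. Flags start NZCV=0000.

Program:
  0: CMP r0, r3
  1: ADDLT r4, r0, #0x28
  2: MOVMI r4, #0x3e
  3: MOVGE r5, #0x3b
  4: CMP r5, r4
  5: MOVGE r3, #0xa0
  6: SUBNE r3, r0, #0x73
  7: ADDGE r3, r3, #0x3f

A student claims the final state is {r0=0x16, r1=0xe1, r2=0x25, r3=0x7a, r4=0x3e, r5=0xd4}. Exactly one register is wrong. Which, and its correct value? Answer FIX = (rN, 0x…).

0: ✓ CMP  NZCV=1000
1: ✓ ADDLT  r4←0x3e
2: ✓ MOVMI  r4←0x3e
3: · MOVGE
4: ✓ CMP  NZCV=1010
5: · MOVGE
6: ✓ SUBNE  r3←0xa3
7: · ADDGE

FIX = (r3, 0xa3)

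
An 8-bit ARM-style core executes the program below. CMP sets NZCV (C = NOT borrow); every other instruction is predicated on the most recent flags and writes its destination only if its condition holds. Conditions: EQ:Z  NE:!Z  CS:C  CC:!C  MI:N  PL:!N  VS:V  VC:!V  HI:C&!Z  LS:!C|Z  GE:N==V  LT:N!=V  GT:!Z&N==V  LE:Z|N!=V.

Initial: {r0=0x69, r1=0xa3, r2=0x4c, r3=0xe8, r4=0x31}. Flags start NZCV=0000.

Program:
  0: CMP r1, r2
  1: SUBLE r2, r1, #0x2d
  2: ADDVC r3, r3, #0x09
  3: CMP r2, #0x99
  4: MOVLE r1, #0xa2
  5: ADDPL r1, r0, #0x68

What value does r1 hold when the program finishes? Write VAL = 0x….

[0] flags=0011 → (cmp)
[1] flags=0011 LE?T → r2=0x76
[2] flags=0011 VC?F → skip
[3] flags=1001 → (cmp)
[4] flags=1001 LE?F → skip
[5] flags=1001 PL?F → skip

VAL = 0xa3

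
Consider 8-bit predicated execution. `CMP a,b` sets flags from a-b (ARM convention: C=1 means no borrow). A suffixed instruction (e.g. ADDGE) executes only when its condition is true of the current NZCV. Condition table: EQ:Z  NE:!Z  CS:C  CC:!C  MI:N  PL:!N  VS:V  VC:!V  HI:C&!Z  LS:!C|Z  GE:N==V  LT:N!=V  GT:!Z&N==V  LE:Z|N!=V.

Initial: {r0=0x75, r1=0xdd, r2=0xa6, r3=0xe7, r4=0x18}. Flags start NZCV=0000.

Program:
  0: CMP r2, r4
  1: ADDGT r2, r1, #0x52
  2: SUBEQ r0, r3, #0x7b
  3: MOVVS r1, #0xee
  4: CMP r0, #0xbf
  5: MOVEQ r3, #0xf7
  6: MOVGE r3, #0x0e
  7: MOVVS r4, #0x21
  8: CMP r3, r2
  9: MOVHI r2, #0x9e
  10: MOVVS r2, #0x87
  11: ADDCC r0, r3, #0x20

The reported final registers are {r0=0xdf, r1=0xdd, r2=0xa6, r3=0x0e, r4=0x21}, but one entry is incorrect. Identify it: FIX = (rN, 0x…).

0: ✓ CMP  NZCV=1010
1: · ADDGT
2: · SUBEQ
3: · MOVVS
4: ✓ CMP  NZCV=1001
5: · MOVEQ
6: ✓ MOVGE  r3←0x0e
7: ✓ MOVVS  r4←0x21
8: ✓ CMP  NZCV=0000
9: · MOVHI
10: · MOVVS
11: ✓ ADDCC  r0←0x2e

FIX = (r0, 0x2e)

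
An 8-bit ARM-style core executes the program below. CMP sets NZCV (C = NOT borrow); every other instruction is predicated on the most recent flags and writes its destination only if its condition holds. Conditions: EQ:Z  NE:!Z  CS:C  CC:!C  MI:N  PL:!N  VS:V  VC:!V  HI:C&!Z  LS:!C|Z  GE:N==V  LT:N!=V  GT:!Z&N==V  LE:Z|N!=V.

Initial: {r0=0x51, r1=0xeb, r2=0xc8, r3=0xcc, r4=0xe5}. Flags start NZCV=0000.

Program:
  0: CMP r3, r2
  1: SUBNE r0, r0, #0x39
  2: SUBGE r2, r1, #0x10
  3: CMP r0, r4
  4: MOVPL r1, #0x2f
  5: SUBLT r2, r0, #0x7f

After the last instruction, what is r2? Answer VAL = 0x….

0: ✓ CMP  NZCV=0010
1: ✓ SUBNE  r0←0x18
2: ✓ SUBGE  r2←0xdb
3: ✓ CMP  NZCV=0000
4: ✓ MOVPL  r1←0x2f
5: · SUBLT

VAL = 0xdb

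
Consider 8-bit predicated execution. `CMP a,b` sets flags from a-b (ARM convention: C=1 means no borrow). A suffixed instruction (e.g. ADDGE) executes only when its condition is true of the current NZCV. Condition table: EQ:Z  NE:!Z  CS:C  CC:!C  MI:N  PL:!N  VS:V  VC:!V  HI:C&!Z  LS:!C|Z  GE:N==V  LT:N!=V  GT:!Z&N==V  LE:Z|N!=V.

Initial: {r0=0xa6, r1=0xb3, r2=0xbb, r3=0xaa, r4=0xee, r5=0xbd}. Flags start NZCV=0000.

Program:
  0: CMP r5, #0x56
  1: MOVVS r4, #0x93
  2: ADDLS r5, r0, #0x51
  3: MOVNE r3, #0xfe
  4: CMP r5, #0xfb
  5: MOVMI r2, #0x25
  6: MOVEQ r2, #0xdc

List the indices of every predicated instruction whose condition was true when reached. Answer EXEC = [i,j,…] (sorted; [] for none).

0: ✓ CMP  NZCV=0011
1: ✓ MOVVS  r4←0x93
2: · ADDLS
3: ✓ MOVNE  r3←0xfe
4: ✓ CMP  NZCV=1000
5: ✓ MOVMI  r2←0x25
6: · MOVEQ

EXEC = [1,3,5]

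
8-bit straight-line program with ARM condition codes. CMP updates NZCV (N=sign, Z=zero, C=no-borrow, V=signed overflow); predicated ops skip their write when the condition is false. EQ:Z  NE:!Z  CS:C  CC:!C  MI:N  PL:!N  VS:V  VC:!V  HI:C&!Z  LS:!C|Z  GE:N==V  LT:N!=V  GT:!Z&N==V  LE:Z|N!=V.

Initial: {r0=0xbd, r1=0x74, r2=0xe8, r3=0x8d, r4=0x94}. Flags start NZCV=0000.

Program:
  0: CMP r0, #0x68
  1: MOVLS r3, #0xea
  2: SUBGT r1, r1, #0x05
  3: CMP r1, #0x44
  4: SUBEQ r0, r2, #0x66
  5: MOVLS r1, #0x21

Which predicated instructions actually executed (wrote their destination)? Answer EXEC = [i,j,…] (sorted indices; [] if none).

EXEC = []

[0] flags=0011 → (cmp)
[1] flags=0011 LS?F → skip
[2] flags=0011 GT?F → skip
[3] flags=0010 → (cmp)
[4] flags=0010 EQ?F → skip
[5] flags=0010 LS?F → skip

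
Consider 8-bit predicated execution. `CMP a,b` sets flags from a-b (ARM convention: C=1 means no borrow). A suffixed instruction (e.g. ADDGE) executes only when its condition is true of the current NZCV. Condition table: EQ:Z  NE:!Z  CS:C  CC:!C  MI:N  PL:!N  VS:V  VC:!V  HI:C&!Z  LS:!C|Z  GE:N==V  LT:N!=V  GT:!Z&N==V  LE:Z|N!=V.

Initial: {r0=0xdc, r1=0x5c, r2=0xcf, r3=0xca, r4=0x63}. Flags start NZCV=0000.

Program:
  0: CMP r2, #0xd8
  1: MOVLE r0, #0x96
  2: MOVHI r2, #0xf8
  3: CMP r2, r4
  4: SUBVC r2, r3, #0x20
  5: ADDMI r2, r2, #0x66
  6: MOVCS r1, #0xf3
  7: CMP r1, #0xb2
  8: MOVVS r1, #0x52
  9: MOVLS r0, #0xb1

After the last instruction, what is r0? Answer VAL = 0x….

[0] flags=1000 → (cmp)
[1] flags=1000 LE?T → r0=0x96
[2] flags=1000 HI?F → skip
[3] flags=0011 → (cmp)
[4] flags=0011 VC?F → skip
[5] flags=0011 MI?F → skip
[6] flags=0011 CS?T → r1=0xf3
[7] flags=0010 → (cmp)
[8] flags=0010 VS?F → skip
[9] flags=0010 LS?F → skip

VAL = 0x96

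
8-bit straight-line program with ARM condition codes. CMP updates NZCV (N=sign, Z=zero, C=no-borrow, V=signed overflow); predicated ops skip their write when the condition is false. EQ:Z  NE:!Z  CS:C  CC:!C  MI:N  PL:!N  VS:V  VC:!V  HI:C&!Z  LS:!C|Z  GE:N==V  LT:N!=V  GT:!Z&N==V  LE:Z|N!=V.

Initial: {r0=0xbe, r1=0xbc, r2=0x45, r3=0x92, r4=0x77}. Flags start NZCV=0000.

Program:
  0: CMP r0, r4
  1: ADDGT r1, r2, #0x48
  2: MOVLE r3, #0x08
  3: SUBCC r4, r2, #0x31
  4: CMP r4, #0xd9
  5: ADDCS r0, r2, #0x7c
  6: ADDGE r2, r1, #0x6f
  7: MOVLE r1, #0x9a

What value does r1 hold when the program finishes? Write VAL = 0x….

VAL = 0xbc

0: ✓ CMP  NZCV=0011
1: · ADDGT
2: ✓ MOVLE  r3←0x08
3: · SUBCC
4: ✓ CMP  NZCV=1001
5: · ADDCS
6: ✓ ADDGE  r2←0x2b
7: · MOVLE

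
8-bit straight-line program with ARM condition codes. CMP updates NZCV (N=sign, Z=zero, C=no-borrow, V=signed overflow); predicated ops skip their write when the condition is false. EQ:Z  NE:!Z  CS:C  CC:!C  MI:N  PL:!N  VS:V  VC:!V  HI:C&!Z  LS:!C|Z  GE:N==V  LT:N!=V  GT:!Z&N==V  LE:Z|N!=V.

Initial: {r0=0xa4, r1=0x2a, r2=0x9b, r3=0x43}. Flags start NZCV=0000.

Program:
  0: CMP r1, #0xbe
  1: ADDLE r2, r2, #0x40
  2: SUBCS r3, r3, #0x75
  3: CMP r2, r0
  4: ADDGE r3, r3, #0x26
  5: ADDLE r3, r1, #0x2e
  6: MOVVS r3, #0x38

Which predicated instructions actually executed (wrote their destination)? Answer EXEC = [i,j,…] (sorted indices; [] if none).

EXEC = [5]

[0] flags=0000 → (cmp)
[1] flags=0000 LE?F → skip
[2] flags=0000 CS?F → skip
[3] flags=1000 → (cmp)
[4] flags=1000 GE?F → skip
[5] flags=1000 LE?T → r3=0x58
[6] flags=1000 VS?F → skip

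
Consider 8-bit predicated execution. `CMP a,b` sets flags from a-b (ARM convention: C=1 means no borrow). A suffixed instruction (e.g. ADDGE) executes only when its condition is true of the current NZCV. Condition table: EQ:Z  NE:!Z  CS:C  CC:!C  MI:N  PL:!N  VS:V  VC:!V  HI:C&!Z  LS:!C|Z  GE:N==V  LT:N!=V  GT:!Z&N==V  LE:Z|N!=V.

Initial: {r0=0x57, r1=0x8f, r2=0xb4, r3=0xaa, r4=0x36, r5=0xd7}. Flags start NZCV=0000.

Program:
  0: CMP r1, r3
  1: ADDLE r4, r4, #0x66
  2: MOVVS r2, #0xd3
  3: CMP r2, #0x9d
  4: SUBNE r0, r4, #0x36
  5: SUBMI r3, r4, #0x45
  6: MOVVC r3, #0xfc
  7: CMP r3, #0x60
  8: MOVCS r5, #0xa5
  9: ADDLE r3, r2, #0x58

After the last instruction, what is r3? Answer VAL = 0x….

[0] flags=1000 → (cmp)
[1] flags=1000 LE?T → r4=0x9c
[2] flags=1000 VS?F → skip
[3] flags=0010 → (cmp)
[4] flags=0010 NE?T → r0=0x66
[5] flags=0010 MI?F → skip
[6] flags=0010 VC?T → r3=0xfc
[7] flags=1010 → (cmp)
[8] flags=1010 CS?T → r5=0xa5
[9] flags=1010 LE?T → r3=0x0c

VAL = 0x0c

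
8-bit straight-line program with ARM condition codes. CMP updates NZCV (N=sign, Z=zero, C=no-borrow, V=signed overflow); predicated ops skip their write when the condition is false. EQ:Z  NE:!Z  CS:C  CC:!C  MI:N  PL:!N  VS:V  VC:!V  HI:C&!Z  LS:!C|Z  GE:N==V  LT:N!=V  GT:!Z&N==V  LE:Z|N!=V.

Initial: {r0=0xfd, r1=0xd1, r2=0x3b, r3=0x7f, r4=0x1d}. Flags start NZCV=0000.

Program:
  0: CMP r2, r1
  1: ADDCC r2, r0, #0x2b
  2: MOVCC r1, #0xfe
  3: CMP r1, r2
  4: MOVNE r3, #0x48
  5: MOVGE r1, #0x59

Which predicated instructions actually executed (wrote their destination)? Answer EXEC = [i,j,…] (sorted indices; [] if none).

EXEC = [1,2,4]

[0] flags=0000 → (cmp)
[1] flags=0000 CC?T → r2=0x28
[2] flags=0000 CC?T → r1=0xfe
[3] flags=1010 → (cmp)
[4] flags=1010 NE?T → r3=0x48
[5] flags=1010 GE?F → skip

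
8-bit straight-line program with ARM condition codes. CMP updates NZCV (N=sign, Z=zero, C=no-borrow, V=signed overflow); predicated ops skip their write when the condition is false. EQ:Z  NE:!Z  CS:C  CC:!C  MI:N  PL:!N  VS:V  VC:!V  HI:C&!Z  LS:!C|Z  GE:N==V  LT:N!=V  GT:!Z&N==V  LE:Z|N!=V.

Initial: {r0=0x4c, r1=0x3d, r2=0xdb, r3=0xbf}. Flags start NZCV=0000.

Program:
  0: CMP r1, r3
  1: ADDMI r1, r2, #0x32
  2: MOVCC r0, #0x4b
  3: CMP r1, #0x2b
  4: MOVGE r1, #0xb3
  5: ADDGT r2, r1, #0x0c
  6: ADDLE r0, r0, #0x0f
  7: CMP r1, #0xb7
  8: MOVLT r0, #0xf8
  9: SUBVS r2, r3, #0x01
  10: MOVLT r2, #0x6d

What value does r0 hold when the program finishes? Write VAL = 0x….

[0] flags=0000 → (cmp)
[1] flags=0000 MI?F → skip
[2] flags=0000 CC?T → r0=0x4b
[3] flags=0010 → (cmp)
[4] flags=0010 GE?T → r1=0xb3
[5] flags=0010 GT?T → r2=0xbf
[6] flags=0010 LE?F → skip
[7] flags=1000 → (cmp)
[8] flags=1000 LT?T → r0=0xf8
[9] flags=1000 VS?F → skip
[10] flags=1000 LT?T → r2=0x6d

VAL = 0xf8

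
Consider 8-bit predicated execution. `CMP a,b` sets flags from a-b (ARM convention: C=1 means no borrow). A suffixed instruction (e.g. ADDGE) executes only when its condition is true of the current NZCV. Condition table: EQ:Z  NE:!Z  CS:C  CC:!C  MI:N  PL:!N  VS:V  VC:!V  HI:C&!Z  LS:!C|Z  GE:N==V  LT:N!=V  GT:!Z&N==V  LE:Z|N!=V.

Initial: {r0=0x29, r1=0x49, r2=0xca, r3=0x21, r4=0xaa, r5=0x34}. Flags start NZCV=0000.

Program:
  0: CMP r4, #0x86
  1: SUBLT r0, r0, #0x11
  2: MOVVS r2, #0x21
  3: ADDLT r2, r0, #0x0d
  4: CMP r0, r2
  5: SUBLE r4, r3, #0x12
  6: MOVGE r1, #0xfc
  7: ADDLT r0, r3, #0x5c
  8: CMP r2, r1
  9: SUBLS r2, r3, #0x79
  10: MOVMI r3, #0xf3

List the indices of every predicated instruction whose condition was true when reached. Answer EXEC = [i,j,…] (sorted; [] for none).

EXEC = [6,9,10]

[0] flags=0010 → (cmp)
[1] flags=0010 LT?F → skip
[2] flags=0010 VS?F → skip
[3] flags=0010 LT?F → skip
[4] flags=0000 → (cmp)
[5] flags=0000 LE?F → skip
[6] flags=0000 GE?T → r1=0xfc
[7] flags=0000 LT?F → skip
[8] flags=1000 → (cmp)
[9] flags=1000 LS?T → r2=0xa8
[10] flags=1000 MI?T → r3=0xf3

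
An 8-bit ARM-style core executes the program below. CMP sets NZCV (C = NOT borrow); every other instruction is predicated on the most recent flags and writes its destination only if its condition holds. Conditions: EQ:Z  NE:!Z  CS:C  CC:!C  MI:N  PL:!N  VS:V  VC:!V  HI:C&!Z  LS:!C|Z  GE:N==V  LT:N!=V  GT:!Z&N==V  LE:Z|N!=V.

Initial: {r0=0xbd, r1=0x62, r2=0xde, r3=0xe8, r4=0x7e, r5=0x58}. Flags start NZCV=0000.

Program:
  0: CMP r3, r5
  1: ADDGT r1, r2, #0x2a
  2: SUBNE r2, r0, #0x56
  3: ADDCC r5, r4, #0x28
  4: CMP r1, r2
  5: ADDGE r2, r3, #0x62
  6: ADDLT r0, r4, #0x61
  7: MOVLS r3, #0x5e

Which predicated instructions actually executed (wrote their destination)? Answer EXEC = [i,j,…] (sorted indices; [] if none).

EXEC = [2,6,7]

0: ✓ CMP  NZCV=1010
1: · ADDGT
2: ✓ SUBNE  r2←0x67
3: · ADDCC
4: ✓ CMP  NZCV=1000
5: · ADDGE
6: ✓ ADDLT  r0←0xdf
7: ✓ MOVLS  r3←0x5e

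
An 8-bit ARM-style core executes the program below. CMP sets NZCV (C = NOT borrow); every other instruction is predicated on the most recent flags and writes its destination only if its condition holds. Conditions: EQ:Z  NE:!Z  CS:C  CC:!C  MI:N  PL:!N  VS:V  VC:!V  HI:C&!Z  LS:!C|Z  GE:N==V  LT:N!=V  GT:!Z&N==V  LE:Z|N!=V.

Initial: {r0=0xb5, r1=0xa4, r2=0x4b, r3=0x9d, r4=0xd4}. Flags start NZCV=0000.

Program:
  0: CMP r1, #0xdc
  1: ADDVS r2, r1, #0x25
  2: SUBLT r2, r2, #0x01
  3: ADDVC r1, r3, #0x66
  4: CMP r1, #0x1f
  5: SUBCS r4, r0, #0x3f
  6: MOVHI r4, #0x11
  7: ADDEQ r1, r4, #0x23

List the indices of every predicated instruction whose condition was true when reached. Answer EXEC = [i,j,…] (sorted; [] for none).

[0] flags=1000 → (cmp)
[1] flags=1000 VS?F → skip
[2] flags=1000 LT?T → r2=0x4a
[3] flags=1000 VC?T → r1=0x03
[4] flags=1000 → (cmp)
[5] flags=1000 CS?F → skip
[6] flags=1000 HI?F → skip
[7] flags=1000 EQ?F → skip

EXEC = [2,3]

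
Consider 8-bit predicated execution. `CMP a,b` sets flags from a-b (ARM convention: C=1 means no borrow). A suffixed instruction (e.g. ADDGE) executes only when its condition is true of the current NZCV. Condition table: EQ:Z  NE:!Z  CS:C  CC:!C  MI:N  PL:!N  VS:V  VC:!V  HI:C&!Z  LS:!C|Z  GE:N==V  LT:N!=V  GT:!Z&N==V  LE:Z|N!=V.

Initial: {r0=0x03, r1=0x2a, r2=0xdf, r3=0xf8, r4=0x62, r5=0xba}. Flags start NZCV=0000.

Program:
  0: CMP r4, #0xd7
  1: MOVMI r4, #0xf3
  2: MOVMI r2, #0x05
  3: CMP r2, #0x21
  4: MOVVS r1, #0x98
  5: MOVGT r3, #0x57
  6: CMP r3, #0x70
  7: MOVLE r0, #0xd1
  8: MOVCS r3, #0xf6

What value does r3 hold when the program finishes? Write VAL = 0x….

VAL = 0xf6

[0] flags=1001 → (cmp)
[1] flags=1001 MI?T → r4=0xf3
[2] flags=1001 MI?T → r2=0x05
[3] flags=1000 → (cmp)
[4] flags=1000 VS?F → skip
[5] flags=1000 GT?F → skip
[6] flags=1010 → (cmp)
[7] flags=1010 LE?T → r0=0xd1
[8] flags=1010 CS?T → r3=0xf6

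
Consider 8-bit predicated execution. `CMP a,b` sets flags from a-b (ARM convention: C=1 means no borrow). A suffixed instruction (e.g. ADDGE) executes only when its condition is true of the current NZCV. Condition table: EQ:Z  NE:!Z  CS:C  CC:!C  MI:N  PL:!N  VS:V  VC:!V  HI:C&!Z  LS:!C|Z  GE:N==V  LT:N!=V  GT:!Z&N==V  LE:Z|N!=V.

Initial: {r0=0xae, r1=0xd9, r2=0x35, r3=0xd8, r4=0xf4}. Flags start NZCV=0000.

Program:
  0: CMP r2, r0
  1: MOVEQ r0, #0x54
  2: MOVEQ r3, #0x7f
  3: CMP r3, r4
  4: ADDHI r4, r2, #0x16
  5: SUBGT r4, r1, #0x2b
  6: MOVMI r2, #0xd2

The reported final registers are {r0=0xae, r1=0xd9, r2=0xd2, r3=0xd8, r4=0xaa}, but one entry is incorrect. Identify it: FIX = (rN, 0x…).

FIX = (r4, 0xf4)

[0] flags=1001 → (cmp)
[1] flags=1001 EQ?F → skip
[2] flags=1001 EQ?F → skip
[3] flags=1000 → (cmp)
[4] flags=1000 HI?F → skip
[5] flags=1000 GT?F → skip
[6] flags=1000 MI?T → r2=0xd2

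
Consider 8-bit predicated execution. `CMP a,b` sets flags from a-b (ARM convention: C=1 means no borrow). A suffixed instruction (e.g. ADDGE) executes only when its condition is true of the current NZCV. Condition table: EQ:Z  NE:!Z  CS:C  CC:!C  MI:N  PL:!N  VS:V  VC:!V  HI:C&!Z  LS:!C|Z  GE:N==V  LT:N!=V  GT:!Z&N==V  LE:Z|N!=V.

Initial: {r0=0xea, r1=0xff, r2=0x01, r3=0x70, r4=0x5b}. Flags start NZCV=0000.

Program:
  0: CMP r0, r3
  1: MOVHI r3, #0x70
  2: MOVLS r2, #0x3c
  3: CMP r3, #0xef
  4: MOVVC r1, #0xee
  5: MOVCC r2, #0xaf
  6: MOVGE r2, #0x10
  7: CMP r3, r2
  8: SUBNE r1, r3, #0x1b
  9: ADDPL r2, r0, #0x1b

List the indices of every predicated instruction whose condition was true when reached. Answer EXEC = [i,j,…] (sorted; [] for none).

EXEC = [1,5,6,8,9]

0: ✓ CMP  NZCV=0011
1: ✓ MOVHI  r3←0x70
2: · MOVLS
3: ✓ CMP  NZCV=1001
4: · MOVVC
5: ✓ MOVCC  r2←0xaf
6: ✓ MOVGE  r2←0x10
7: ✓ CMP  NZCV=0010
8: ✓ SUBNE  r1←0x55
9: ✓ ADDPL  r2←0x05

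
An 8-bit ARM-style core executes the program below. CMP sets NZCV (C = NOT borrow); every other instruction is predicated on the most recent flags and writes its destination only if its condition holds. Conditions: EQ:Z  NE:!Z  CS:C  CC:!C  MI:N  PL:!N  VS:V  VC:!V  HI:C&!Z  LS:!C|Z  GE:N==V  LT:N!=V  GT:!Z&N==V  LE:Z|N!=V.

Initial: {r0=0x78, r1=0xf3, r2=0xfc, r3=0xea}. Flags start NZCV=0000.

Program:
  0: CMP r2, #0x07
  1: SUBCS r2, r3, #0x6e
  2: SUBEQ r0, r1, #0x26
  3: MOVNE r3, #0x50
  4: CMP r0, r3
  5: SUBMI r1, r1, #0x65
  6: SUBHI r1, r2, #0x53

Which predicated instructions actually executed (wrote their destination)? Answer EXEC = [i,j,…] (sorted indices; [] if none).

0: ✓ CMP  NZCV=1010
1: ✓ SUBCS  r2←0x7c
2: · SUBEQ
3: ✓ MOVNE  r3←0x50
4: ✓ CMP  NZCV=0010
5: · SUBMI
6: ✓ SUBHI  r1←0x29

EXEC = [1,3,6]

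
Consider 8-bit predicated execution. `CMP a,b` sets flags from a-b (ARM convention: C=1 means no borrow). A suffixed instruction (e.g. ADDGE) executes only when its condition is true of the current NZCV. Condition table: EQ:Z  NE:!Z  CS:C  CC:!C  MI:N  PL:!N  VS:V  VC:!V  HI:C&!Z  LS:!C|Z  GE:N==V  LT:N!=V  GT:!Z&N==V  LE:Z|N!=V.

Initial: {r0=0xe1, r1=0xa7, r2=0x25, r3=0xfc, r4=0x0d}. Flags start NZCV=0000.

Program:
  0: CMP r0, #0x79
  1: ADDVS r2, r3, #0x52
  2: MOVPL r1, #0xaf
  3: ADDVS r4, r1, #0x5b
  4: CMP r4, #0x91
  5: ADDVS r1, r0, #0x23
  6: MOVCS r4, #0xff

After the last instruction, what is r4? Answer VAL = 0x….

VAL = 0x0a

0: ✓ CMP  NZCV=0011
1: ✓ ADDVS  r2←0x4e
2: ✓ MOVPL  r1←0xaf
3: ✓ ADDVS  r4←0x0a
4: ✓ CMP  NZCV=0000
5: · ADDVS
6: · MOVCS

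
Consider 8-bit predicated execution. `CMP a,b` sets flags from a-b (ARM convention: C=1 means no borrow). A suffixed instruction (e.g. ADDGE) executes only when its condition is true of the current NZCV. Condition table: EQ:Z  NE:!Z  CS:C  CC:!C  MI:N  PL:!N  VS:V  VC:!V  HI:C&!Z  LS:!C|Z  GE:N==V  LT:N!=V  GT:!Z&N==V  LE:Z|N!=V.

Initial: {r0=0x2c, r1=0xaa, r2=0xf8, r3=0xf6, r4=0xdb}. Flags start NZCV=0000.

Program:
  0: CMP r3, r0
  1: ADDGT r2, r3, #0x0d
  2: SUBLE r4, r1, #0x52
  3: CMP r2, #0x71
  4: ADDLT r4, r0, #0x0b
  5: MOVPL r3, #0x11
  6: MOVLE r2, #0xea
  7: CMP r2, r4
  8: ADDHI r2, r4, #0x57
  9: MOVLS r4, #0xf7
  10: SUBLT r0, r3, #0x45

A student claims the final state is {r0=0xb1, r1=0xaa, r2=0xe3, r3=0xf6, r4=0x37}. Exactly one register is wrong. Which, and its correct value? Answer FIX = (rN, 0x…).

FIX = (r2, 0x8e)

0: ✓ CMP  NZCV=1010
1: · ADDGT
2: ✓ SUBLE  r4←0x58
3: ✓ CMP  NZCV=1010
4: ✓ ADDLT  r4←0x37
5: · MOVPL
6: ✓ MOVLE  r2←0xea
7: ✓ CMP  NZCV=1010
8: ✓ ADDHI  r2←0x8e
9: · MOVLS
10: ✓ SUBLT  r0←0xb1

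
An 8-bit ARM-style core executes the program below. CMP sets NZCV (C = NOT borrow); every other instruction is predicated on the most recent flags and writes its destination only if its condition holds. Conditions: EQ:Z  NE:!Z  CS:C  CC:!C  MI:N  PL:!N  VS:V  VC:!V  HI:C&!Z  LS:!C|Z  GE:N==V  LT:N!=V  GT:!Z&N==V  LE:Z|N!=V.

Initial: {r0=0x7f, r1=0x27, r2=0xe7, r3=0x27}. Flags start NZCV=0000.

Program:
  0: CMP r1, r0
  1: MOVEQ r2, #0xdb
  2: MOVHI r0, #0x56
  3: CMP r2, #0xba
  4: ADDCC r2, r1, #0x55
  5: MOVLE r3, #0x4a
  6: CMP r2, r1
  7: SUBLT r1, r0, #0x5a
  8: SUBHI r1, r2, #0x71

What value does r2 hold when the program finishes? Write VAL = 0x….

[0] flags=1000 → (cmp)
[1] flags=1000 EQ?F → skip
[2] flags=1000 HI?F → skip
[3] flags=0010 → (cmp)
[4] flags=0010 CC?F → skip
[5] flags=0010 LE?F → skip
[6] flags=1010 → (cmp)
[7] flags=1010 LT?T → r1=0x25
[8] flags=1010 HI?T → r1=0x76

VAL = 0xe7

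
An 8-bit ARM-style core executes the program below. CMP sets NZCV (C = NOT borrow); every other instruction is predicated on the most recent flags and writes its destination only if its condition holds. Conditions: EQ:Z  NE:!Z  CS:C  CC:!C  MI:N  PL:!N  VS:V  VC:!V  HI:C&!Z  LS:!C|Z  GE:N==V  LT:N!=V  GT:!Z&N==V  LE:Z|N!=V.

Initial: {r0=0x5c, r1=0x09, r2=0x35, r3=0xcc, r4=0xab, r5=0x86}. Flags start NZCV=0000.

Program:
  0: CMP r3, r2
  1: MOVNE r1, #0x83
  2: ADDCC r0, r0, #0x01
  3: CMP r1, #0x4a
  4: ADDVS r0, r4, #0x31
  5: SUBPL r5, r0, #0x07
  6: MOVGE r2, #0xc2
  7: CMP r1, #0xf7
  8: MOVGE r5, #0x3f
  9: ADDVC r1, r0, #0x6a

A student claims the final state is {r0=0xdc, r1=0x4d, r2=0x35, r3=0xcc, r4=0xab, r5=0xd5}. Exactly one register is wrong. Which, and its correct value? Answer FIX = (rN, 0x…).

0: ✓ CMP  NZCV=1010
1: ✓ MOVNE  r1←0x83
2: · ADDCC
3: ✓ CMP  NZCV=0011
4: ✓ ADDVS  r0←0xdc
5: ✓ SUBPL  r5←0xd5
6: · MOVGE
7: ✓ CMP  NZCV=1000
8: · MOVGE
9: ✓ ADDVC  r1←0x46

FIX = (r1, 0x46)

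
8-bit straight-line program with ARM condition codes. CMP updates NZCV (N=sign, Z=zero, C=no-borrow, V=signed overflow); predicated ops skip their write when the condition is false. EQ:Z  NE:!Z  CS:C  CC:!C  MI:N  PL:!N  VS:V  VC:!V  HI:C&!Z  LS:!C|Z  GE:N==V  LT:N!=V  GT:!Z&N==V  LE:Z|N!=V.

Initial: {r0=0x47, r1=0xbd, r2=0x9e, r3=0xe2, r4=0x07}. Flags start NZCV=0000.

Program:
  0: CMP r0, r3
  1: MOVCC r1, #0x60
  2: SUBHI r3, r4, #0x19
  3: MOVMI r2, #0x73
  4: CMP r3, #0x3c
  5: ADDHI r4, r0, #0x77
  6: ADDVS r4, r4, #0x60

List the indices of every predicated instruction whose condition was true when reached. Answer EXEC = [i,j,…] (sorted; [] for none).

EXEC = [1,5]

0: ✓ CMP  NZCV=0000
1: ✓ MOVCC  r1←0x60
2: · SUBHI
3: · MOVMI
4: ✓ CMP  NZCV=1010
5: ✓ ADDHI  r4←0xbe
6: · ADDVS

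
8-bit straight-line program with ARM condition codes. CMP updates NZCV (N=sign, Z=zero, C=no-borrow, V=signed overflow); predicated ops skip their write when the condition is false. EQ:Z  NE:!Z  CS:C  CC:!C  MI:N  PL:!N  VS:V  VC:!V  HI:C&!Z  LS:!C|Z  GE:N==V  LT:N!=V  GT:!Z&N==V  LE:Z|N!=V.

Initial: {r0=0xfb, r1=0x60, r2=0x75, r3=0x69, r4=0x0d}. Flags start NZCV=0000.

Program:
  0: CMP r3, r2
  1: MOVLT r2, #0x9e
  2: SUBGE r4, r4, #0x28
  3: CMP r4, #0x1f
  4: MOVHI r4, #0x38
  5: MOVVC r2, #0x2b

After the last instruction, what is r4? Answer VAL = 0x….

VAL = 0x0d

[0] flags=1000 → (cmp)
[1] flags=1000 LT?T → r2=0x9e
[2] flags=1000 GE?F → skip
[3] flags=1000 → (cmp)
[4] flags=1000 HI?F → skip
[5] flags=1000 VC?T → r2=0x2b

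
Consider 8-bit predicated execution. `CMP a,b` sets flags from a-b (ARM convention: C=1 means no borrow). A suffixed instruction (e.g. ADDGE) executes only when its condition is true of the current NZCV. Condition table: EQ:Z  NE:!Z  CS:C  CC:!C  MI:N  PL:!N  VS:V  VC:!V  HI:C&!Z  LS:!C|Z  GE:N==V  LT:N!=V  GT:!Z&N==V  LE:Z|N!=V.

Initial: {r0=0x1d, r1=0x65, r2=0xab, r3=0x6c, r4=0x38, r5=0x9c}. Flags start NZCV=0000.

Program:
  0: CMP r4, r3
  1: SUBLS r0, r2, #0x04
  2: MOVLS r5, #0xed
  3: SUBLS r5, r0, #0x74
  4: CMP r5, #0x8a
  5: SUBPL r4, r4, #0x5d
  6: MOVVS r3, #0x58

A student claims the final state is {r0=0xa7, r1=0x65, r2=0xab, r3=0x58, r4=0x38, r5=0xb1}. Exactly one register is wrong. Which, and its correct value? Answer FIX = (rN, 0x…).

0: ✓ CMP  NZCV=1000
1: ✓ SUBLS  r0←0xa7
2: ✓ MOVLS  r5←0xed
3: ✓ SUBLS  r5←0x33
4: ✓ CMP  NZCV=1001
5: · SUBPL
6: ✓ MOVVS  r3←0x58

FIX = (r5, 0x33)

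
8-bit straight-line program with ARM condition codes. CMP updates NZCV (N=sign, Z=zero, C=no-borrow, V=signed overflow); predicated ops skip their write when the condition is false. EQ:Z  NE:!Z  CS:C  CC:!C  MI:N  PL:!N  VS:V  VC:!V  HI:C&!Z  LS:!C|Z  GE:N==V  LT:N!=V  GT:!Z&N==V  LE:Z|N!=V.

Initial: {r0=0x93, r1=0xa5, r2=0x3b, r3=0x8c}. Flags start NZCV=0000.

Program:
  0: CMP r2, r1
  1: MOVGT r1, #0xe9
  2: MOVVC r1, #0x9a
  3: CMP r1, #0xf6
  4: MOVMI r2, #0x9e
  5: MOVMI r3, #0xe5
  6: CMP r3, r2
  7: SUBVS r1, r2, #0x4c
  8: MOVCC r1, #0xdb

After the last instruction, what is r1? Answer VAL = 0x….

VAL = 0xe9

0: ✓ CMP  NZCV=1001
1: ✓ MOVGT  r1←0xe9
2: · MOVVC
3: ✓ CMP  NZCV=1000
4: ✓ MOVMI  r2←0x9e
5: ✓ MOVMI  r3←0xe5
6: ✓ CMP  NZCV=0010
7: · SUBVS
8: · MOVCC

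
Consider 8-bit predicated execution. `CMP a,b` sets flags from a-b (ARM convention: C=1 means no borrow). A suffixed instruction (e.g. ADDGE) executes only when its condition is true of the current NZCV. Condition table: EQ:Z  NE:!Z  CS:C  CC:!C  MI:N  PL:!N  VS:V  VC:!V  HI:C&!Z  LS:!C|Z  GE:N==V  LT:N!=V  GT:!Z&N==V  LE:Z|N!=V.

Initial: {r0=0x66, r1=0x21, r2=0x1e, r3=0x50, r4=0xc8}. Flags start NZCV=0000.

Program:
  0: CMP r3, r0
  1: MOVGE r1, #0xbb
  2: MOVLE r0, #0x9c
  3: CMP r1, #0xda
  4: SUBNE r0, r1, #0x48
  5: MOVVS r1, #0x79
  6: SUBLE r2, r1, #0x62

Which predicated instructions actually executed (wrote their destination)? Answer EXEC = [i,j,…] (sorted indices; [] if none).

[0] flags=1000 → (cmp)
[1] flags=1000 GE?F → skip
[2] flags=1000 LE?T → r0=0x9c
[3] flags=0000 → (cmp)
[4] flags=0000 NE?T → r0=0xd9
[5] flags=0000 VS?F → skip
[6] flags=0000 LE?F → skip

EXEC = [2,4]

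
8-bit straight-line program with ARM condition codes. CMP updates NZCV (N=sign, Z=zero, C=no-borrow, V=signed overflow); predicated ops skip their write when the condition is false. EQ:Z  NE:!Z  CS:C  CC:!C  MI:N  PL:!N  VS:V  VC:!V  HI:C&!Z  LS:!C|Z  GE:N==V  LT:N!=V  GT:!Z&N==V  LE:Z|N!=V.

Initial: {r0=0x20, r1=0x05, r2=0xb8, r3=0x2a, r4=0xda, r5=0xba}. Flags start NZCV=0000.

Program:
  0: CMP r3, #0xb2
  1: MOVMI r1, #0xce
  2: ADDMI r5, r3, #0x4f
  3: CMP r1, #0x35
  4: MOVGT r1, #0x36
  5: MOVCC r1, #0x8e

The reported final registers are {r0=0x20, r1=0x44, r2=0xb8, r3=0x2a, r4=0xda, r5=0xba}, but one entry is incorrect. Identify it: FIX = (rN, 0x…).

FIX = (r1, 0x8e)

0: ✓ CMP  NZCV=0000
1: · MOVMI
2: · ADDMI
3: ✓ CMP  NZCV=1000
4: · MOVGT
5: ✓ MOVCC  r1←0x8e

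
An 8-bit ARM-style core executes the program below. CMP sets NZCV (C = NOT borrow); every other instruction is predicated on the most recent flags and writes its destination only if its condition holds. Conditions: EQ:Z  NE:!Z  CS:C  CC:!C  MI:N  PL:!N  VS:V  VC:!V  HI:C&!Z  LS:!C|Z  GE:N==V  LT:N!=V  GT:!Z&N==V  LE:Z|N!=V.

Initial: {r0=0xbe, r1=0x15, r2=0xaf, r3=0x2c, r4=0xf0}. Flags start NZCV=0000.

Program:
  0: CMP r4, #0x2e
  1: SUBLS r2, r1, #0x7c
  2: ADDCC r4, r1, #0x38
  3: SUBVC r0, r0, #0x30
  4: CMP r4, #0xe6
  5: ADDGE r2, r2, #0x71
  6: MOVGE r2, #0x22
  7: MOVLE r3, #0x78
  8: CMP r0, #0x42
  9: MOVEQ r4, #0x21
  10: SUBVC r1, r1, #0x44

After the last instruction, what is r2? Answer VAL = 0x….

VAL = 0x22

0: ✓ CMP  NZCV=1010
1: · SUBLS
2: · ADDCC
3: ✓ SUBVC  r0←0x8e
4: ✓ CMP  NZCV=0010
5: ✓ ADDGE  r2←0x20
6: ✓ MOVGE  r2←0x22
7: · MOVLE
8: ✓ CMP  NZCV=0011
9: · MOVEQ
10: · SUBVC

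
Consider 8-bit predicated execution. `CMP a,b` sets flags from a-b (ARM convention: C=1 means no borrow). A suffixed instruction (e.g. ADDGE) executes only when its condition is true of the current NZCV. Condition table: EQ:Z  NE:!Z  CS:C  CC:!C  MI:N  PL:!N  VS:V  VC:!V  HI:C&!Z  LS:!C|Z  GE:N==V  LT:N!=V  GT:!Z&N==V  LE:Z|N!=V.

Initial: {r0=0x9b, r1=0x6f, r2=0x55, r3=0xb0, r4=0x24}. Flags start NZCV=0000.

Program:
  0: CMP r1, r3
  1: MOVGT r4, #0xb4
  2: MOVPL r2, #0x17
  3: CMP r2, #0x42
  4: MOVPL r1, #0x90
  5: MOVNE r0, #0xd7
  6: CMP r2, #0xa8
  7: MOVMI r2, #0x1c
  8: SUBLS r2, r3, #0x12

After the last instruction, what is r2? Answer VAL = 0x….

[0] flags=1001 → (cmp)
[1] flags=1001 GT?T → r4=0xb4
[2] flags=1001 PL?F → skip
[3] flags=0010 → (cmp)
[4] flags=0010 PL?T → r1=0x90
[5] flags=0010 NE?T → r0=0xd7
[6] flags=1001 → (cmp)
[7] flags=1001 MI?T → r2=0x1c
[8] flags=1001 LS?T → r2=0x9e

VAL = 0x9e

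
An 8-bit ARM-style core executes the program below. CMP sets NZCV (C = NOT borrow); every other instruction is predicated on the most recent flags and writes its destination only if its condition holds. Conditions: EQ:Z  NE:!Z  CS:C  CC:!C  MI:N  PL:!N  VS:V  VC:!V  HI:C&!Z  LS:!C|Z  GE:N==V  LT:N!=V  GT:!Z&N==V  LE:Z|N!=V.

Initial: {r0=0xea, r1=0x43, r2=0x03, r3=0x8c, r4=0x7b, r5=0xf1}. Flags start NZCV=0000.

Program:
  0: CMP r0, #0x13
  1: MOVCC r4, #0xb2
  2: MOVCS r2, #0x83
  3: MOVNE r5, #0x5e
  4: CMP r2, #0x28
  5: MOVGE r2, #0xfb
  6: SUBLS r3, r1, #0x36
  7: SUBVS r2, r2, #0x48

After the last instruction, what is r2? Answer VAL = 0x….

VAL = 0x3b

0: ✓ CMP  NZCV=1010
1: · MOVCC
2: ✓ MOVCS  r2←0x83
3: ✓ MOVNE  r5←0x5e
4: ✓ CMP  NZCV=0011
5: · MOVGE
6: · SUBLS
7: ✓ SUBVS  r2←0x3b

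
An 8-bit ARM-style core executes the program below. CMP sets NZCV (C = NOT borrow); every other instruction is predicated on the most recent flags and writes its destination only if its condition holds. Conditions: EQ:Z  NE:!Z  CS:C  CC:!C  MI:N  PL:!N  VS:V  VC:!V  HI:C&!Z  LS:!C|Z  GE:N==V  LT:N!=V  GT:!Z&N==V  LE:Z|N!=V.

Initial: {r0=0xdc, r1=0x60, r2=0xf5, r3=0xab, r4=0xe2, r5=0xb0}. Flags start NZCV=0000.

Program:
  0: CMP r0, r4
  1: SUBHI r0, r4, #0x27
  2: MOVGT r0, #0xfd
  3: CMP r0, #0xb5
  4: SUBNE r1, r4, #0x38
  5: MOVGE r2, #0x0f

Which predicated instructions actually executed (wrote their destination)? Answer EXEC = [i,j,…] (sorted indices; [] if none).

[0] flags=1000 → (cmp)
[1] flags=1000 HI?F → skip
[2] flags=1000 GT?F → skip
[3] flags=0010 → (cmp)
[4] flags=0010 NE?T → r1=0xaa
[5] flags=0010 GE?T → r2=0x0f

EXEC = [4,5]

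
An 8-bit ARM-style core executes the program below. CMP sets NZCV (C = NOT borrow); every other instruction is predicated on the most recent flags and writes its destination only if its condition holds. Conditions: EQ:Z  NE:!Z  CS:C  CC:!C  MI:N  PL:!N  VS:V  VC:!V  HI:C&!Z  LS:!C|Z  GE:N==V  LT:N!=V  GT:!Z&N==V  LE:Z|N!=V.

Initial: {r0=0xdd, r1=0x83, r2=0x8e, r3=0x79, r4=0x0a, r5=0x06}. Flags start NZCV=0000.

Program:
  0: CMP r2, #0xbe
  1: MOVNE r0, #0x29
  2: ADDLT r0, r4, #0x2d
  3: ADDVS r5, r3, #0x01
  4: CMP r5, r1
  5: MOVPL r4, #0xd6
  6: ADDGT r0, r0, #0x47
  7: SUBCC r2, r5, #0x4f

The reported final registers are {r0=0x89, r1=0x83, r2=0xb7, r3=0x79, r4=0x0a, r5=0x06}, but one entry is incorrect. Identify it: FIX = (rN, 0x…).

FIX = (r0, 0x7e)

0: ✓ CMP  NZCV=1000
1: ✓ MOVNE  r0←0x29
2: ✓ ADDLT  r0←0x37
3: · ADDVS
4: ✓ CMP  NZCV=1001
5: · MOVPL
6: ✓ ADDGT  r0←0x7e
7: ✓ SUBCC  r2←0xb7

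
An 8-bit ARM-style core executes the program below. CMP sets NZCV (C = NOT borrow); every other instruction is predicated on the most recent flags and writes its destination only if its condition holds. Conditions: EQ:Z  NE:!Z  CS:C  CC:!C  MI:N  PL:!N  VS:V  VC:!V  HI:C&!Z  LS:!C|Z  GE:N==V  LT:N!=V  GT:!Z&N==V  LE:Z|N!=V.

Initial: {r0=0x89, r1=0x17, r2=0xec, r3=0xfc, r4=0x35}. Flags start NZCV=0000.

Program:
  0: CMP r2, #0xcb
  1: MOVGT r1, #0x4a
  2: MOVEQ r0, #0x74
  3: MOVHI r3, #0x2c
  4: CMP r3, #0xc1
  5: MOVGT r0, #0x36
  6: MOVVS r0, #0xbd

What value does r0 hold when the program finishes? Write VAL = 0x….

0: ✓ CMP  NZCV=0010
1: ✓ MOVGT  r1←0x4a
2: · MOVEQ
3: ✓ MOVHI  r3←0x2c
4: ✓ CMP  NZCV=0000
5: ✓ MOVGT  r0←0x36
6: · MOVVS

VAL = 0x36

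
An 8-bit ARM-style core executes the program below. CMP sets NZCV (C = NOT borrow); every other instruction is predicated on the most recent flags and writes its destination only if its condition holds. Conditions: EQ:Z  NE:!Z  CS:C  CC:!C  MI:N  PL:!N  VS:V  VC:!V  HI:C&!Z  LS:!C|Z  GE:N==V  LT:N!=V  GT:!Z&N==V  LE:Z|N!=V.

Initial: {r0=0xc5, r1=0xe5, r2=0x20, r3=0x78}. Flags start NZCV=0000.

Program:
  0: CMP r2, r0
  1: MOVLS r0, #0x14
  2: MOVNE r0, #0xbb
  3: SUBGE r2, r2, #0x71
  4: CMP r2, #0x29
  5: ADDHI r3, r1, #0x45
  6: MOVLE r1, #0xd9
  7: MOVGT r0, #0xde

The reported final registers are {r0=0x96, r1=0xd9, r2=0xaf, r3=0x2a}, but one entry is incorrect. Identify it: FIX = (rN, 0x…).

[0] flags=0000 → (cmp)
[1] flags=0000 LS?T → r0=0x14
[2] flags=0000 NE?T → r0=0xbb
[3] flags=0000 GE?T → r2=0xaf
[4] flags=1010 → (cmp)
[5] flags=1010 HI?T → r3=0x2a
[6] flags=1010 LE?T → r1=0xd9
[7] flags=1010 GT?F → skip

FIX = (r0, 0xbb)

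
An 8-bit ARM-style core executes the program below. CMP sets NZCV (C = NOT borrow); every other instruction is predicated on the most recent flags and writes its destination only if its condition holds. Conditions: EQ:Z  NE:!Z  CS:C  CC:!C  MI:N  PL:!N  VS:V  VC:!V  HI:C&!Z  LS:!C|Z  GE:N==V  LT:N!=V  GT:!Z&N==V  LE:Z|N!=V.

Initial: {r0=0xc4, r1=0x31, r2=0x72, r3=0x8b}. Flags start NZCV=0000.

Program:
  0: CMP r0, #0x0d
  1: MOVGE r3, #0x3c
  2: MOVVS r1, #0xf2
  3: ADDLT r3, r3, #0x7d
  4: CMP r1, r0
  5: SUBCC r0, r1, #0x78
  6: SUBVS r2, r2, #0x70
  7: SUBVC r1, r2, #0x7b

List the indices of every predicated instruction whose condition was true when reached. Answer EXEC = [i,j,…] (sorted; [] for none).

0: ✓ CMP  NZCV=1010
1: · MOVGE
2: · MOVVS
3: ✓ ADDLT  r3←0x08
4: ✓ CMP  NZCV=0000
5: ✓ SUBCC  r0←0xb9
6: · SUBVS
7: ✓ SUBVC  r1←0xf7

EXEC = [3,5,7]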